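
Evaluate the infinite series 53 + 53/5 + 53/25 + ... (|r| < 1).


S∞ = a₁/(1-r) = 53/(1 - 1/5)
= 53/(4/5)
= 265/4

S∞ = 265/4


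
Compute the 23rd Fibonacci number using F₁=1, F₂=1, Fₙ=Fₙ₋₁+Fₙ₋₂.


Fibonacci sequence: 1, 1, 2, 3, 5, 8, 13, 21, 34, 55, 89, ...
F(23) = 28657

F(23) = 28657


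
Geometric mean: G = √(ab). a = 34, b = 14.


GM = √(34×14) = √476 = 21.8174

GM = 21.8174


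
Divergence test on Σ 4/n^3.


lim(n→∞) 4/n^3 = 0
lim aₙ = 0 → nth-term test is INCONCLUSIVE
(Need other tests; this is actually a convergent p-series with p=3 > 1)

Inconclusive (lim aₙ = 0; need another test)


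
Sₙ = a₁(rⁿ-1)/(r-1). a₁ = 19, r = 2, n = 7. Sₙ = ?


Sₙ = 19×(2^7 - 1)/(2 - 1)
= 19×(128 - 1)/1
= 19×127/1
= 2413

S_7 = 2413


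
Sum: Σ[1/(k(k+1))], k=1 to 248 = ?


1/(k(k+1)) = 1/k - 1/(k+1) (partial fractions)
Telescoping: Σ = 1 - 1/249 = 248/249

Sum = 248/249


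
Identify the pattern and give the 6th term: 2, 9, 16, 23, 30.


Pattern: arithmetic (d=7)
Terms: 2, 9, 16, 23, 30
Next term = 37

Next term = 37


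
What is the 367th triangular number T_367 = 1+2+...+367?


n(n+1)/2 = 367×368/2 = 135056/2 = 67528

Σk = 67528


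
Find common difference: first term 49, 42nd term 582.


d = (aₙ - a₁)/(n-1)
= (582 - 49)/(42-1)
= 533/41 = 13

d = 13


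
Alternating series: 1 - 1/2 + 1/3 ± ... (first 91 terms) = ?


S = 1 - 1/2 + 1/3 - 1/4 + 1/5 - 1/6 + 1/7 - 1/8 ± ...
= 0.6986
(Full series converges to +ln(2) ≈ +0.6931)

S_91 = 0.6986


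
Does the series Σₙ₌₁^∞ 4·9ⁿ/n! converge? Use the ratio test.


aₙ = 4·9^n/n!
a_{n+1}/aₙ = 9^(n+1)/(n+1)! × n!/9^n  (constant 4 cancels)
= 9/(n+1)
L = lim(n→∞) 9/(n+1) = 0
L < 1 → series CONVERGES

Converges (ratio test: L = 0 < 1)


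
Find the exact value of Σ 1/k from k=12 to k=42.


Σₖ₌12^42 1/k = 1/12 + 1/13 + 1/14 + ... + 1/42
= 286282196019672403/219060189739591200
≈ 1.3069

Sum = 286282196019672403/219060189739591200 ≈ 1.3069


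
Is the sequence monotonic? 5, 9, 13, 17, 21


Differences: 4, 4, 4, 4
All differences > 0 → strictly INCREASING

Monotonically increasing


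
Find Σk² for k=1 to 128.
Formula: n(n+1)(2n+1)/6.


n = 128
n(n+1)(2n+1)/6 = 128×129×257/6
= 4243584/6 = 707264

Σk² = 707264


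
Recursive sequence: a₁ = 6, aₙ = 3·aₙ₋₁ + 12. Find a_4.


Computing step by step:
a_1 = 6
a_2 = 30
a_3 = 102
a_4 = 318


a_4 = 318


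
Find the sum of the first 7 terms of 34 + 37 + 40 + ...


aₙ = 34 + (7-1)×3 = 52
Sₙ = n(a₁+aₙ)/2 = 7×(34+52)/2
= 7×86/2 = 301

S_7 = 301


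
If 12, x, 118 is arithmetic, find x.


AM = (12 + 118)/2 = 130/2 = 65

AM = 65


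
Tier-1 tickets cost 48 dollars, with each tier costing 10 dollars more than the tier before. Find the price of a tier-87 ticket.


aₙ = a₁ + (n-1)d
= 48 + (87-1)×10
= 48 + 860
= 908

a_87 = 908


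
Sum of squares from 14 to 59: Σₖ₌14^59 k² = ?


Σₖ₌14^59 k² = Σₖ₌₁^59 k² − Σₖ₌₁^13 k²
= 59·60·119/6 − 13·14·27/6
= 70210 − 819 = 69391

Σk² = 69391


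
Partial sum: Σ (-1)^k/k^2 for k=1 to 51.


S = -1 + 1/4 - 1/9 + 1/16 - 1/25 + 1/36 - 1/49 + 1/64 ± ...
= -0.8227
(Full series converges to -π²/12 ≈ -0.8225)

S_51 = -0.8227


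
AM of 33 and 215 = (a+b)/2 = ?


AM = (33 + 215)/2 = 248/2 = 124

AM = 124


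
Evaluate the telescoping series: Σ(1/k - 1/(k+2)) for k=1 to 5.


Telescoping with gap 2: two head and two tail terms survive.
= (1 + 1/2) - (1/6 + 1/7)
= 3/2 - 1/6 - 1/7 = 25/21

Sum = 25/21


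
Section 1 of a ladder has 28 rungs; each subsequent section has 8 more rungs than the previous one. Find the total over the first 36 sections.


aₙ = 28 + (36-1)×8 = 308
Sₙ = n(a₁+aₙ)/2 = 36×(28+308)/2
= 36×336/2 = 6048

S_36 = 6048


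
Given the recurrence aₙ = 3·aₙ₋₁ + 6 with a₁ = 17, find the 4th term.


Computing step by step:
a_1 = 17
a_2 = 57
a_3 = 177
a_4 = 537


a_4 = 537


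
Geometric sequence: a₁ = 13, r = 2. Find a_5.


aₙ = a₁·r^(n-1)
= 13×2^4
= 13×16
= 208

a_5 = 208


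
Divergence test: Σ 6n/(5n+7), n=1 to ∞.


lim(n→∞) 6n/(5n+7) = 6/5 = 6/5  (divide numerator and denominator by n)
lim aₙ = 6/5 ≠ 0 → series DIVERGES

Diverges (lim aₙ = 6/5 ≠ 0)


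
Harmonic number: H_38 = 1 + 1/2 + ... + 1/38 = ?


H_38 = 1/1 + 1/2 + 1/3 + ... + 1/38
= 2053580969474233/485721041551200
≈ 4.2279

H_38 = 2053580969474233/485721041551200 ≈ 4.2279


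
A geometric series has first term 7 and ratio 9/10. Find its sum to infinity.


S∞ = a₁/(1-r) = 7/(1 - 9/10)
= 7/(1/10)
= 70

S∞ = 70


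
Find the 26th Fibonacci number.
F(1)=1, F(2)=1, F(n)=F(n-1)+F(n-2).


Fibonacci sequence: 1, 1, 2, 3, 5, 8, 13, 21, 34, 55, 89, ...
F(26) = 121393

F(26) = 121393


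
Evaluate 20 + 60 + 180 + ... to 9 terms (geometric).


Sₙ = 20×(3^9 - 1)/(3 - 1)
= 20×(19683 - 1)/2
= 20×19682/2
= 196820

S_9 = 196820


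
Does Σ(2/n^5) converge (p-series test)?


p-series test: Σ c/n^p converges if p > 1, diverges if p ≤ 1 (constant c > 0 doesn't affect convergence).
p = 5
5 > 1 → CONVERGES

Converges (p = 5 > 1)


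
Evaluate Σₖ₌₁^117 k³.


n(n+1)/2 = 117×118/2 = 6903
Σk³ = 6903² = 47651409

Σk³ = 47651409


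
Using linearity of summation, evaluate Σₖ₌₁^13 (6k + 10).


Σ(6k+10) = 6·Σk + 10·n
= 6·91 + 10·13
= 546 + 130 = 676

Σ = 676


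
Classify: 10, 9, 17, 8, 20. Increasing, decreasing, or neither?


Differences: -1, 8, -9, 12
Difference at position 2 is +8 (> 0) but position 1 is -1 (< 0) — sequence both rises and falls
→ NOT monotonic

Not monotonic


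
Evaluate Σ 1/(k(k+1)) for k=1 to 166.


1/(k(k+1)) = 1/k - 1/(k+1) (partial fractions)
Telescoping: Σ = 1 - 1/167 = 166/167

Sum = 166/167


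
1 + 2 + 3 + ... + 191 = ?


n(n+1)/2 = 191×192/2 = 36672/2 = 18336

Σk = 18336


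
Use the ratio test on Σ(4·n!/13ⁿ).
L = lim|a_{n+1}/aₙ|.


aₙ = 4·n!/13^n
a_{n+1}/aₙ = (n+1)!/13^(n+1) × 13^n/n!  (constant 4 cancels)
= (n+1)/13
L = lim(n→∞) (n+1)/13 = ∞
L > 1 → series DIVERGES

Diverges (ratio test: L = ∞ > 1)


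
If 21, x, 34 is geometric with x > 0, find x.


GM = √(21×34) = √714 = 26.7208

GM = 26.7208


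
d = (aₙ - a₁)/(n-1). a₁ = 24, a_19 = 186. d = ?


d = (aₙ - a₁)/(n-1)
= (186 - 24)/(19-1)
= 162/18 = 9

d = 9


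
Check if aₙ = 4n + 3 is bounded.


aₙ = 4n + 3 → as n→∞, aₙ→∞
No finite upper bound exists
The sequence is UNBOUNDED

Unbounded (aₙ → ∞ as n → ∞)


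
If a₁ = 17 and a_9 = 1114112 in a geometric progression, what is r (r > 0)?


r^(n-1) = aₙ/a₁
r^8 = 1114112/17 = 65536
r = 65536^(1/8)
= ±4; taking r > 0 gives r = 4

r = 4


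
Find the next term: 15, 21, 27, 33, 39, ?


Pattern: arithmetic (d=6)
Terms: 15, 21, 27, 33, 39
Next term = 45

Next term = 45


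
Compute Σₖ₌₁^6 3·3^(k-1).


Sₙ = 3×(3^6 - 1)/(3 - 1)
= 3×(729 - 1)/2
= 3×728/2
= 1092

S_6 = 1092


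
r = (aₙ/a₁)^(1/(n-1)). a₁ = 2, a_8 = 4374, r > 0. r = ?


r^(n-1) = aₙ/a₁
r^7 = 4374/2 = 2187
r = 2187^(1/7)
= 3

r = 3


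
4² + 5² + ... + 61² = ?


Σₖ₌4^61 k² = Σₖ₌₁^61 k² − Σₖ₌₁^3 k²
= 61·62·123/6 − 3·4·7/6
= 77531 − 14 = 77517

Σk² = 77517


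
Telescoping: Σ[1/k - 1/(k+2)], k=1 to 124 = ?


Telescoping with gap 2: two head and two tail terms survive.
= (1 + 1/2) - (1/125 + 1/126)
= 3/2 - 1/125 - 1/126 = 11687/7875

Sum = 11687/7875


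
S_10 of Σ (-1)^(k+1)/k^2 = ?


S = 1 - 1/4 + 1/9 - 1/16 + 1/25 - 1/36 + 1/49 - 1/64 ± ...
= 0.818
(Full series converges to +π²/12 ≈ +0.8225)

S_10 = 0.818


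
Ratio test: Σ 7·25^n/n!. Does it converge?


aₙ = 7·25^n/n!
a_{n+1}/aₙ = 25^(n+1)/(n+1)! × n!/25^n  (constant 7 cancels)
= 25/(n+1)
L = lim(n→∞) 25/(n+1) = 0
L < 1 → series CONVERGES

Converges (ratio test: L = 0 < 1)


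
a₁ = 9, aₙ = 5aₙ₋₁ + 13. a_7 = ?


Computing step by step:
a_1 = 9
a_2 = 58
a_3 = 303
a_4 = 1528
a_5 = 7653
a_6 = 38278
a_7 = 191403


a_7 = 191403


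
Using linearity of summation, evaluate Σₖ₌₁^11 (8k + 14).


Σ(8k+14) = 8·Σk + 14·n
= 8·66 + 14·11
= 528 + 154 = 682

Σ = 682


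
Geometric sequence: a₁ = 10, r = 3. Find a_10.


aₙ = a₁·r^(n-1)
= 10×3^9
= 10×19683
= 196830

a_10 = 196830


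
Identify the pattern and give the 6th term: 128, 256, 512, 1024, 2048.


Pattern: powers of 2: 2ⁿ
Terms: 128, 256, 512, 1024, 2048
Next term = 4096

Next term = 4096


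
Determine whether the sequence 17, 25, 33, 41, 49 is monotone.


Differences: 8, 8, 8, 8
All differences > 0 → strictly INCREASING

Monotonically increasing


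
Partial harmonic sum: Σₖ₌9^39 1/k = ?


Σₖ₌9^39 1/k = 1/9 + 1/10 + 1/11 + ... + 1/39
= 106559278991299/69388720221600
≈ 1.5357

Sum = 106559278991299/69388720221600 ≈ 1.5357


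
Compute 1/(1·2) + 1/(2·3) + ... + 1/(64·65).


1/(k(k+1)) = 1/k - 1/(k+1) (partial fractions)
Telescoping: Σ = 1 - 1/65 = 64/65

Sum = 64/65


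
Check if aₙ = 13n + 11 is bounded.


aₙ = 13n + 11 → as n→∞, aₙ→∞
No finite upper bound exists
The sequence is UNBOUNDED

Unbounded (aₙ → ∞ as n → ∞)


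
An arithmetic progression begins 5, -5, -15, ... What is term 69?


aₙ = a₁ + (n-1)d
= 5 + (69-1)×-10
= 5 - 680
= -675

a_69 = -675


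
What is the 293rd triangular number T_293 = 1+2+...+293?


n(n+1)/2 = 293×294/2 = 86142/2 = 43071

Σk = 43071


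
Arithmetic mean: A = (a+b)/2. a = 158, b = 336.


AM = (158 + 336)/2 = 494/2 = 247

AM = 247


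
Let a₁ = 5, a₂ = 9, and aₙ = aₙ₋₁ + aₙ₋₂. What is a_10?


Computing iteratively: 5, 9, 14, 23, 37, 60, 97, 157, 254, 411
a_10 = 411

a_10 = 411


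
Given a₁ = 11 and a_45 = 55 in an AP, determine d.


d = (aₙ - a₁)/(n-1)
= (55 - 11)/(45-1)
= 44/44 = 1

d = 1


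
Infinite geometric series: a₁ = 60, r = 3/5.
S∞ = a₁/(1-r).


S∞ = a₁/(1-r) = 60/(1 - 3/5)
= 60/(2/5)
= 150

S∞ = 150


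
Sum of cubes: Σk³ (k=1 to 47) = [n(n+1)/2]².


n(n+1)/2 = 47×48/2 = 1128
Σk³ = 1128² = 1272384

Σk³ = 1272384


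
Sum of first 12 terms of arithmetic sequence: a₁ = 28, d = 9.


aₙ = 28 + (12-1)×9 = 127
Sₙ = n(a₁+aₙ)/2 = 12×(28+127)/2
= 12×155/2 = 930

S_12 = 930


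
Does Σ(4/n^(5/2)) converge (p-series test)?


p-series test: Σ c/n^p converges if p > 1, diverges if p ≤ 1 (constant c > 0 doesn't affect convergence).
p = 5/2
5/2 > 1 → CONVERGES

Converges (p = 5/2 > 1)


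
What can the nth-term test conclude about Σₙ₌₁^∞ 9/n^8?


lim(n→∞) 9/n^8 = 0
lim aₙ = 0 → nth-term test is INCONCLUSIVE
(Need other tests; this is actually a convergent p-series with p=8 > 1)

Inconclusive (lim aₙ = 0; need another test)


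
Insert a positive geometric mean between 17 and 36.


GM = √(17×36) = √612 = 24.7386

GM = 24.7386


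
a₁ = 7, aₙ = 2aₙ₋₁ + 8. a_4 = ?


Computing step by step:
a_1 = 7
a_2 = 22
a_3 = 52
a_4 = 112


a_4 = 112


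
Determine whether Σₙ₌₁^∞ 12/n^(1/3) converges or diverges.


p-series test: Σ c/n^p converges if p > 1, diverges if p ≤ 1 (constant c > 0 doesn't affect convergence).
p = 1/3
1/3 ≤ 1 → DIVERGES

Diverges (p = 1/3 ≤ 1)


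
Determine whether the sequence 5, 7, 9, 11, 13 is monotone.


Differences: 2, 2, 2, 2
All differences > 0 → strictly INCREASING

Monotonically increasing


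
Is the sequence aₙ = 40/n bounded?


a₁ = 40, a₂ = 40/2, a₃ = 40/3, ...
0 < aₙ ≤ 40 for all n ≥ 1
Lower bound: 0, Upper bound: 40
The sequence IS bounded

Bounded (0 < aₙ ≤ 40)


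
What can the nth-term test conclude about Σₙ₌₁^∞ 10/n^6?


lim(n→∞) 10/n^6 = 0
lim aₙ = 0 → nth-term test is INCONCLUSIVE
(Need other tests; this is actually a convergent p-series with p=6 > 1)

Inconclusive (lim aₙ = 0; need another test)


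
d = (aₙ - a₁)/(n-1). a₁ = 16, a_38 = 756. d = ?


d = (aₙ - a₁)/(n-1)
= (756 - 16)/(38-1)
= 740/37 = 20

d = 20


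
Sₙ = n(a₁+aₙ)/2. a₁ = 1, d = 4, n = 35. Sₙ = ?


aₙ = 1 + (35-1)×4 = 137
Sₙ = n(a₁+aₙ)/2 = 35×(1+137)/2
= 35×138/2 = 2415

S_35 = 2415


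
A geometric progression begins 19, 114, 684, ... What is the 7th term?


aₙ = a₁·r^(n-1)
= 19×6^6
= 19×46656
= 886464

a_7 = 886464


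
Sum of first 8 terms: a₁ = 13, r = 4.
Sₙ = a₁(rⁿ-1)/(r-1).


Sₙ = 13×(4^8 - 1)/(4 - 1)
= 13×(65536 - 1)/3
= 13×65535/3
= 283985

S_8 = 283985


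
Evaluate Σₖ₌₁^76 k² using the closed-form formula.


n = 76
n(n+1)(2n+1)/6 = 76×77×153/6
= 895356/6 = 149226

Σk² = 149226


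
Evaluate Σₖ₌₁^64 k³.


n(n+1)/2 = 64×65/2 = 2080
Σk³ = 2080² = 4326400

Σk³ = 4326400


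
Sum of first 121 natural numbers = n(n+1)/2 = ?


n(n+1)/2 = 121×122/2 = 14762/2 = 7381

Σk = 7381


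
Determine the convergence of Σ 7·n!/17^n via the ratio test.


aₙ = 7·n!/17^n
a_{n+1}/aₙ = (n+1)!/17^(n+1) × 17^n/n!  (constant 7 cancels)
= (n+1)/17
L = lim(n→∞) (n+1)/17 = ∞
L > 1 → series DIVERGES

Diverges (ratio test: L = ∞ > 1)


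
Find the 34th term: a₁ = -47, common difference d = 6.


aₙ = a₁ + (n-1)d
= -47 + (34-1)×6
= -47 + 198
= 151

a_34 = 151


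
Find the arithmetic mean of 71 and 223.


AM = (71 + 223)/2 = 294/2 = 147

AM = 147


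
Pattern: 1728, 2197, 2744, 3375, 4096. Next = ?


Pattern: perfect cubes: n³
Terms: 1728, 2197, 2744, 3375, 4096
Next term = 4913

Next term = 4913


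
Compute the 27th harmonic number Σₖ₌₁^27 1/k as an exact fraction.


H_27 = 1/1 + 1/2 + 1/3 + ... + 1/27
= 312536252003/80313433200
≈ 3.8915

H_27 = 312536252003/80313433200 ≈ 3.8915


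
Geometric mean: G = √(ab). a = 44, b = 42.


GM = √(44×42) = √1848 = 42.9884

GM = 42.9884


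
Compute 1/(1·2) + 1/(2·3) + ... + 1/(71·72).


1/(k(k+1)) = 1/k - 1/(k+1) (partial fractions)
Telescoping: Σ = 1 - 1/72 = 71/72

Sum = 71/72


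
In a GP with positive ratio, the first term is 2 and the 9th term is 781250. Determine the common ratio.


r^(n-1) = aₙ/a₁
r^8 = 781250/2 = 390625
r = 390625^(1/8)
= ±5; taking r > 0 gives r = 5

r = 5


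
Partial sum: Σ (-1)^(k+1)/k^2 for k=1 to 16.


S = 1 - 1/4 + 1/9 - 1/16 + 1/25 - 1/36 + 1/49 - 1/64 ± ...
= 0.8206
(Full series converges to +π²/12 ≈ +0.8225)

S_16 = 0.8206


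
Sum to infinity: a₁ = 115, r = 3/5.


S∞ = a₁/(1-r) = 115/(1 - 3/5)
= 115/(2/5)
= 575/2

S∞ = 575/2


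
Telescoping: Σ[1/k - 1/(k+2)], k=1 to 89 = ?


Telescoping with gap 2: two head and two tail terms survive.
= (1 + 1/2) - (1/90 + 1/91)
= 3/2 - 1/90 - 1/91 = 6052/4095

Sum = 6052/4095


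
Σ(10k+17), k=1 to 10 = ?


Σ(10k+17) = 10·Σk + 17·n
= 10·55 + 17·10
= 550 + 170 = 720

Σ = 720


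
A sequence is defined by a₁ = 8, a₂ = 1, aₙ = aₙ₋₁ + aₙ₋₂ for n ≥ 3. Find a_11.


Computing iteratively: 8, 1, 9, 10, 19, 29, 48, 77, 125, 202, 327
a_11 = 327

a_11 = 327


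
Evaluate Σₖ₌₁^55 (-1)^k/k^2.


S = -1 + 1/4 - 1/9 + 1/16 - 1/25 + 1/36 - 1/49 + 1/64 ± ...
= -0.8226
(Full series converges to -π²/12 ≈ -0.8225)

S_55 = -0.8226


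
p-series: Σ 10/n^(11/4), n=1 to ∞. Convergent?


p-series test: Σ c/n^p converges if p > 1, diverges if p ≤ 1 (constant c > 0 doesn't affect convergence).
p = 11/4
11/4 > 1 → CONVERGES

Converges (p = 11/4 > 1)


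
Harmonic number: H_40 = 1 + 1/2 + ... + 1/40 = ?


H_40 = 1/1 + 1/2 + 1/3 + ... + 1/40
= 2078178381193813/485721041551200
≈ 4.2785

H_40 = 2078178381193813/485721041551200 ≈ 4.2785


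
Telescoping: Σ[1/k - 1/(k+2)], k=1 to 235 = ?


Telescoping with gap 2: two head and two tail terms survive.
= (1 + 1/2) - (1/236 + 1/237)
= 3/2 - 1/236 - 1/237 = 83425/55932

Sum = 83425/55932


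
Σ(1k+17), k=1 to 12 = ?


Σ(1k+17) = 1·Σk + 17·n
= 1·78 + 17·12
= 78 + 204 = 282

Σ = 282


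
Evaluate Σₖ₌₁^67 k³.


n(n+1)/2 = 67×68/2 = 2278
Σk³ = 2278² = 5189284

Σk³ = 5189284


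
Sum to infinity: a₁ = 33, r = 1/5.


S∞ = a₁/(1-r) = 33/(1 - 1/5)
= 33/(4/5)
= 165/4

S∞ = 165/4


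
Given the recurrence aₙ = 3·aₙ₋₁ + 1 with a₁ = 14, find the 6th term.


Computing step by step:
a_1 = 14
a_2 = 43
a_3 = 130
a_4 = 391
a_5 = 1174
a_6 = 3523


a_6 = 3523


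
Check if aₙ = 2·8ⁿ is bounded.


aₙ = 2·8ⁿ → as n→∞, aₙ→∞ (since base 8 > 1)
No finite upper bound exists
The sequence is UNBOUNDED

Unbounded (aₙ → ∞ as n → ∞)


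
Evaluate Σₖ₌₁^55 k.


n(n+1)/2 = 55×56/2 = 3080/2 = 1540

Σk = 1540


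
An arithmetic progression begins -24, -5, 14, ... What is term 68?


aₙ = a₁ + (n-1)d
= -24 + (68-1)×19
= -24 + 1273
= 1249

a_68 = 1249


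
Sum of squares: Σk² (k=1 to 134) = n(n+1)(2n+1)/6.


n = 134
n(n+1)(2n+1)/6 = 134×135×269/6
= 4866210/6 = 811035

Σk² = 811035


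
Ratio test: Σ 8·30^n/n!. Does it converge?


aₙ = 8·30^n/n!
a_{n+1}/aₙ = 30^(n+1)/(n+1)! × n!/30^n  (constant 8 cancels)
= 30/(n+1)
L = lim(n→∞) 30/(n+1) = 0
L < 1 → series CONVERGES

Converges (ratio test: L = 0 < 1)


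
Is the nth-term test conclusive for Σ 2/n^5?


lim(n→∞) 2/n^5 = 0
lim aₙ = 0 → nth-term test is INCONCLUSIVE
(Need other tests; this is actually a convergent p-series with p=5 > 1)

Inconclusive (lim aₙ = 0; need another test)


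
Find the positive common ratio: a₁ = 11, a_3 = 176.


r^(n-1) = aₙ/a₁
r^2 = 176/11 = 16
r = 16^(1/2)
= ±4; taking r > 0 gives r = 4

r = 4


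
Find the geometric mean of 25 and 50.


GM = √(25×50) = √1250 = 35.3553

GM = 35.3553


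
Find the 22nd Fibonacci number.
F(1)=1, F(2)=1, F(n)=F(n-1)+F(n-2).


Fibonacci sequence: 1, 1, 2, 3, 5, 8, 13, 21, 34, 55, 89, ...
F(22) = 17711

F(22) = 17711


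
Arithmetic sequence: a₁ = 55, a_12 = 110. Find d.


d = (aₙ - a₁)/(n-1)
= (110 - 55)/(12-1)
= 55/11 = 5

d = 5


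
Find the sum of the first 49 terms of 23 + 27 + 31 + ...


aₙ = 23 + (49-1)×4 = 215
Sₙ = n(a₁+aₙ)/2 = 49×(23+215)/2
= 49×238/2 = 5831

S_49 = 5831


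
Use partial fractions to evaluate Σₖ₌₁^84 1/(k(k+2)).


1/(k(k+2)) = (1/2)·(1/k - 1/(k+2)) (partial fractions)
Telescoping: Σ = (1/2)·(1 + 1/2 - 1/85 - 1/86) = 5397/7310

Sum = 5397/7310


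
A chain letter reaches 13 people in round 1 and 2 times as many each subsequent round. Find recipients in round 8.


aₙ = a₁·r^(n-1)
= 13×2^7
= 13×128
= 1664

a_8 = 1664


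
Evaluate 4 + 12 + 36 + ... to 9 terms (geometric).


Sₙ = 4×(3^9 - 1)/(3 - 1)
= 4×(19683 - 1)/2
= 4×19682/2
= 39364

S_9 = 39364


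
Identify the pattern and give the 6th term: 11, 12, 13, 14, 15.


Pattern: arithmetic (d=1)
Terms: 11, 12, 13, 14, 15
Next term = 16

Next term = 16


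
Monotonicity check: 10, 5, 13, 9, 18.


Differences: -5, 8, -4, 9
Difference at position 2 is +8 (> 0) but position 1 is -5 (< 0) — sequence both rises and falls
→ NOT monotonic

Not monotonic


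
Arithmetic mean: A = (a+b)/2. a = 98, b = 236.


AM = (98 + 236)/2 = 334/2 = 167

AM = 167


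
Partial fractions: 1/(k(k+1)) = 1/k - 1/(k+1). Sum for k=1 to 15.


1/(k(k+1)) = 1/k - 1/(k+1) (partial fractions)
Telescoping: Σ = 1 - 1/16 = 15/16

Sum = 15/16


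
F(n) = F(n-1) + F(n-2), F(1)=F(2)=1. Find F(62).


Fibonacci sequence: 1, 1, 2, 3, 5, 8, 13, 21, 34, 55, 89, ...
F(62) = 4052739537881

F(62) = 4052739537881


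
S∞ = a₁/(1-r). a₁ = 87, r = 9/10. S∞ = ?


S∞ = a₁/(1-r) = 87/(1 - 9/10)
= 87/(1/10)
= 870

S∞ = 870


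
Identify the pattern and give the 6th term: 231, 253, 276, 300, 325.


Pattern: triangular numbers: n(n+1)/2
Terms: 231, 253, 276, 300, 325
Next term = 351

Next term = 351


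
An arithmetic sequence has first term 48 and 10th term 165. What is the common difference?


d = (aₙ - a₁)/(n-1)
= (165 - 48)/(10-1)
= 117/9 = 13

d = 13


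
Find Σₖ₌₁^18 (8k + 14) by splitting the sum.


Σ(8k+14) = 8·Σk + 14·n
= 8·171 + 14·18
= 1368 + 252 = 1620

Σ = 1620


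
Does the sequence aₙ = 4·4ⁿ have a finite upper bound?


aₙ = 4·4ⁿ → as n→∞, aₙ→∞ (since base 4 > 1)
No finite upper bound exists
The sequence is UNBOUNDED

Unbounded (aₙ → ∞ as n → ∞)


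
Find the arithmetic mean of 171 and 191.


AM = (171 + 191)/2 = 362/2 = 181

AM = 181


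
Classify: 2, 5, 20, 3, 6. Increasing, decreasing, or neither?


Differences: 3, 15, -17, 3
Difference at position 1 is +3 (> 0) but position 3 is -17 (< 0) — sequence both rises and falls
→ NOT monotonic

Not monotonic


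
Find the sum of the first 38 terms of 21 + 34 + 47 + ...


aₙ = 21 + (38-1)×13 = 502
Sₙ = n(a₁+aₙ)/2 = 38×(21+502)/2
= 38×523/2 = 9937

S_38 = 9937


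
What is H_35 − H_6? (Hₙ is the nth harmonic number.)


Σₖ₌7^35 1/k = 1/7 + 1/8 + 1/9 + ... + 1/35
= 22274660489989/13127595717600
≈ 1.6968

Sum = 22274660489989/13127595717600 ≈ 1.6968


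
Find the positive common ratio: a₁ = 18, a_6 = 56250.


r^(n-1) = aₙ/a₁
r^5 = 56250/18 = 3125
r = 3125^(1/5)
= 5

r = 5


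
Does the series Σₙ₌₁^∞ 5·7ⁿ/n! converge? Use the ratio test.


aₙ = 5·7^n/n!
a_{n+1}/aₙ = 7^(n+1)/(n+1)! × n!/7^n  (constant 5 cancels)
= 7/(n+1)
L = lim(n→∞) 7/(n+1) = 0
L < 1 → series CONVERGES

Converges (ratio test: L = 0 < 1)


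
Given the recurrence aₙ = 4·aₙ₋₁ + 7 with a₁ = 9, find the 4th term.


Computing step by step:
a_1 = 9
a_2 = 43
a_3 = 179
a_4 = 723


a_4 = 723


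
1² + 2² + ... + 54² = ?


n = 54
n(n+1)(2n+1)/6 = 54×55×109/6
= 323730/6 = 53955

Σk² = 53955


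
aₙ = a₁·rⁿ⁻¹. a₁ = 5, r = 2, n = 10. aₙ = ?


aₙ = a₁·r^(n-1)
= 5×2^9
= 5×512
= 2560

a_10 = 2560


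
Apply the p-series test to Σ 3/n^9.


p-series test: Σ c/n^p converges if p > 1, diverges if p ≤ 1 (constant c > 0 doesn't affect convergence).
p = 9
9 > 1 → CONVERGES

Converges (p = 9 > 1)


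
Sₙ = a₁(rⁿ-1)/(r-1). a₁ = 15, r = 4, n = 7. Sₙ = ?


Sₙ = 15×(4^7 - 1)/(4 - 1)
= 15×(16384 - 1)/3
= 15×16383/3
= 81915

S_7 = 81915


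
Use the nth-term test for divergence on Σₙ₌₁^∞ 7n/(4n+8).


lim(n→∞) 7n/(4n+8) = 7/4 = 7/4  (divide numerator and denominator by n)
lim aₙ = 7/4 ≠ 0 → series DIVERGES

Diverges (lim aₙ = 7/4 ≠ 0)


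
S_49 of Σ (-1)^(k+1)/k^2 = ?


S = 1 - 1/4 + 1/9 - 1/16 + 1/25 - 1/36 + 1/49 - 1/64 ± ...
= 0.8227
(Full series converges to +π²/12 ≈ +0.8225)

S_49 = 0.8227


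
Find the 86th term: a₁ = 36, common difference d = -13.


aₙ = a₁ + (n-1)d
= 36 + (86-1)×-13
= 36 - 1105
= -1069

a_86 = -1069


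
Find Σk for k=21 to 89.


Σₖ₌21^89 k = Σₖ₌₁^89 k − Σₖ₌₁^20 k
= 89·90/2 − 20·21/2
= 4005 − 210 = 3795

Σk = 3795


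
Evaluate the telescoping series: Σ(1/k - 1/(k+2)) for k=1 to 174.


Telescoping with gap 2: two head and two tail terms survive.
= (1 + 1/2) - (1/175 + 1/176)
= 3/2 - 1/175 - 1/176 = 45849/30800

Sum = 45849/30800


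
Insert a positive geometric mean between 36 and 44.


GM = √(36×44) = √1584 = 39.7995

GM = 39.7995


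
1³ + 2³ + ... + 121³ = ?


n(n+1)/2 = 121×122/2 = 7381
Σk³ = 7381² = 54479161

Σk³ = 54479161


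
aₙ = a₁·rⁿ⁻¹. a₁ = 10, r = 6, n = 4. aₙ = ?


aₙ = a₁·r^(n-1)
= 10×6^3
= 10×216
= 2160

a_4 = 2160


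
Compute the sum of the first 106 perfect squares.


n = 106
n(n+1)(2n+1)/6 = 106×107×213/6
= 2415846/6 = 402641

Σk² = 402641


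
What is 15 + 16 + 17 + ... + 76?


Σₖ₌15^76 k = Σₖ₌₁^76 k − Σₖ₌₁^14 k
= 76·77/2 − 14·15/2
= 2926 − 105 = 2821

Σk = 2821


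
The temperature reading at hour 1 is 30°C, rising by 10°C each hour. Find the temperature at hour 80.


aₙ = a₁ + (n-1)d
= 30 + (80-1)×10
= 30 + 790
= 820

a_80 = 820


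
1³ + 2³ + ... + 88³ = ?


n(n+1)/2 = 88×89/2 = 3916
Σk³ = 3916² = 15335056

Σk³ = 15335056


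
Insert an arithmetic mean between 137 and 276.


AM = (137 + 276)/2 = 413/2 = 206.5

AM = 206.5


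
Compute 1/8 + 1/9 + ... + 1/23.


Σₖ₌8^23 1/k = 1/8 + 1/9 + 1/10 + ... + 1/23
= 679055651/594914320
≈ 1.1414

Sum = 679055651/594914320 ≈ 1.1414


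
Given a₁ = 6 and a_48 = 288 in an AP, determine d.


d = (aₙ - a₁)/(n-1)
= (288 - 6)/(48-1)
= 282/47 = 6

d = 6


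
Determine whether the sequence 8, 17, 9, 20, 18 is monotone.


Differences: 9, -8, 11, -2
Difference at position 1 is +9 (> 0) but position 2 is -8 (< 0) — sequence both rises and falls
→ NOT monotonic

Not monotonic


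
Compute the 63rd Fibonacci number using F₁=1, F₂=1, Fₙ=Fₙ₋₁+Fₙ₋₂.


Fibonacci sequence: 1, 1, 2, 3, 5, 8, 13, 21, 34, 55, 89, ...
F(63) = 6557470319842

F(63) = 6557470319842


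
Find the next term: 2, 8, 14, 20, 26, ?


Pattern: arithmetic (d=6)
Terms: 2, 8, 14, 20, 26
Next term = 32

Next term = 32


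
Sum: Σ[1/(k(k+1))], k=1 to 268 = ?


1/(k(k+1)) = 1/k - 1/(k+1) (partial fractions)
Telescoping: Σ = 1 - 1/269 = 268/269

Sum = 268/269


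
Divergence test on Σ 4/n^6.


lim(n→∞) 4/n^6 = 0
lim aₙ = 0 → nth-term test is INCONCLUSIVE
(Need other tests; this is actually a convergent p-series with p=6 > 1)

Inconclusive (lim aₙ = 0; need another test)


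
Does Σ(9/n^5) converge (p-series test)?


p-series test: Σ c/n^p converges if p > 1, diverges if p ≤ 1 (constant c > 0 doesn't affect convergence).
p = 5
5 > 1 → CONVERGES

Converges (p = 5 > 1)


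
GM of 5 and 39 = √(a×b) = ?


GM = √(5×39) = √195 = 13.9642

GM = 13.9642


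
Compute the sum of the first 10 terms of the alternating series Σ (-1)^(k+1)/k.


S = 1 - 1/2 + 1/3 - 1/4 + 1/5 - 1/6 + 1/7 - 1/8 ± ...
= 0.6456
(Full series converges to +ln(2) ≈ +0.6931)

S_10 = 0.6456


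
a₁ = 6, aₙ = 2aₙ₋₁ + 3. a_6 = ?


Computing step by step:
a_1 = 6
a_2 = 15
a_3 = 33
a_4 = 69
a_5 = 141
a_6 = 285


a_6 = 285


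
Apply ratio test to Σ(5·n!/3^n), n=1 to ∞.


aₙ = 5·n!/3^n
a_{n+1}/aₙ = (n+1)!/3^(n+1) × 3^n/n!  (constant 5 cancels)
= (n+1)/3
L = lim(n→∞) (n+1)/3 = ∞
L > 1 → series DIVERGES

Diverges (ratio test: L = ∞ > 1)


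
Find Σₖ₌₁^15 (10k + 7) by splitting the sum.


Σ(10k+7) = 10·Σk + 7·n
= 10·120 + 7·15
= 1200 + 105 = 1305

Σ = 1305


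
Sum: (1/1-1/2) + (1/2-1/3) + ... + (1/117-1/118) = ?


Telescoping: adjacent terms cancel.
= 1/1 - 1/118
= 1 - 1/118 = 117/118

Sum = 117/118


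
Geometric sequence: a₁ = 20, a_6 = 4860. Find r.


r^(n-1) = aₙ/a₁
r^5 = 4860/20 = 243
r = 243^(1/5)
= 3

r = 3


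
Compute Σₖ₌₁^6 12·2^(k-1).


Sₙ = 12×(2^6 - 1)/(2 - 1)
= 12×(64 - 1)/1
= 12×63/1
= 756

S_6 = 756


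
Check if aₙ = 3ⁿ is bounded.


aₙ = 3ⁿ → as n→∞, aₙ→∞ (since base 3 > 1)
No finite upper bound exists
The sequence is UNBOUNDED

Unbounded (aₙ → ∞ as n → ∞)


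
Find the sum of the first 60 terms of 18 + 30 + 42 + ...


aₙ = 18 + (60-1)×12 = 726
Sₙ = n(a₁+aₙ)/2 = 60×(18+726)/2
= 60×744/2 = 22320

S_60 = 22320


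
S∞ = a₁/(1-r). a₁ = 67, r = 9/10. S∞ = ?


S∞ = a₁/(1-r) = 67/(1 - 9/10)
= 67/(1/10)
= 670

S∞ = 670


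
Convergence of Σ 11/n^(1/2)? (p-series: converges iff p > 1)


p-series test: Σ c/n^p converges if p > 1, diverges if p ≤ 1 (constant c > 0 doesn't affect convergence).
p = 1/2
1/2 ≤ 1 → DIVERGES

Diverges (p = 1/2 ≤ 1)


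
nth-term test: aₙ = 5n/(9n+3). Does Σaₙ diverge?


lim(n→∞) 5n/(9n+3) = 5/9 = 5/9  (divide numerator and denominator by n)
lim aₙ = 5/9 ≠ 0 → series DIVERGES

Diverges (lim aₙ = 5/9 ≠ 0)


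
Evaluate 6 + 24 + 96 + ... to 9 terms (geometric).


Sₙ = 6×(4^9 - 1)/(4 - 1)
= 6×(262144 - 1)/3
= 6×262143/3
= 524286

S_9 = 524286


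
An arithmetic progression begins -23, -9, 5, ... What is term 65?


aₙ = a₁ + (n-1)d
= -23 + (65-1)×14
= -23 + 896
= 873

a_65 = 873


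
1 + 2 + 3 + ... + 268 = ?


n(n+1)/2 = 268×269/2 = 72092/2 = 36046

Σk = 36046


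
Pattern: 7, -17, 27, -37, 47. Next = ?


Pattern: alternating sign, magnitude arithmetic (d=10)
Terms: 7, -17, 27, -37, 47
Next term = -57

Next term = -57


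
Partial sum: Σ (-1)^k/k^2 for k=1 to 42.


S = -1 + 1/4 - 1/9 + 1/16 - 1/25 + 1/36 - 1/49 + 1/64 ± ...
= -0.8222
(Full series converges to -π²/12 ≈ -0.8225)

S_42 = -0.8222


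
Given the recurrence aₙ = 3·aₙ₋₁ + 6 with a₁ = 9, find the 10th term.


Computing step by step:
a_1 = 9
a_2 = 33
a_3 = 105
a_4 = 321
a_5 = 969
a_6 = 2913
a_7 = 8745
a_8 = 26241
a_9 = 78729
a_10 = 236193


a_10 = 236193


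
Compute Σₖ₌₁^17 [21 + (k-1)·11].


aₙ = 21 + (17-1)×11 = 197
Sₙ = n(a₁+aₙ)/2 = 17×(21+197)/2
= 17×218/2 = 1853

S_17 = 1853


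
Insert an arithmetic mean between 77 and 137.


AM = (77 + 137)/2 = 214/2 = 107

AM = 107


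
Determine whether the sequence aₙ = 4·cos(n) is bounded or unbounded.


For all n, -1 ≤ cos(n) ≤ 1, so -4 ≤ 4·cos(n) ≤ 4
Lower bound: -4, Upper bound: 4
The sequence IS bounded

Bounded (-4 ≤ aₙ ≤ 4)


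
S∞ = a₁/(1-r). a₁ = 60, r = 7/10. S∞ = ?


S∞ = a₁/(1-r) = 60/(1 - 7/10)
= 60/(3/10)
= 200

S∞ = 200


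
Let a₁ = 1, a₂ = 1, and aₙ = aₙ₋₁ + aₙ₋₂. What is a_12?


Computing iteratively: 1, 1, 2, 3, 5, 8, 13, 21, 34, 55, 89, 144
a_12 = 144

a_12 = 144


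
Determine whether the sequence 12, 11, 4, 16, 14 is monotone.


Differences: -1, -7, 12, -2
Difference at position 3 is +12 (> 0) but position 1 is -1 (< 0) — sequence both rises and falls
→ NOT monotonic

Not monotonic


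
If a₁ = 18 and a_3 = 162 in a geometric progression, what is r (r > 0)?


r^(n-1) = aₙ/a₁
r^2 = 162/18 = 9
r = 9^(1/2)
= ±3; taking r > 0 gives r = 3

r = 3


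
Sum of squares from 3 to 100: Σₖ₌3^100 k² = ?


Σₖ₌3^100 k² = Σₖ₌₁^100 k² − Σₖ₌₁^2 k²
= 100·101·201/6 − 2·3·5/6
= 338350 − 5 = 338345

Σk² = 338345


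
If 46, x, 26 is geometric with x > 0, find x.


GM = √(46×26) = √1196 = 34.5832

GM = 34.5832


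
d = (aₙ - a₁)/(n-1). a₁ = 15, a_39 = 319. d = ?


d = (aₙ - a₁)/(n-1)
= (319 - 15)/(39-1)
= 304/38 = 8

d = 8


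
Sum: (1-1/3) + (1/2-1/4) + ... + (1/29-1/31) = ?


Telescoping with gap 2: two head and two tail terms survive.
= (1 + 1/2) - (1/30 + 1/31)
= 3/2 - 1/30 - 1/31 = 667/465

Sum = 667/465


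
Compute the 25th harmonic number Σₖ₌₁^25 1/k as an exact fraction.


H_25 = 1/1 + 1/2 + 1/3 + ... + 1/25
= 34052522467/8923714800
≈ 3.816

H_25 = 34052522467/8923714800 ≈ 3.816


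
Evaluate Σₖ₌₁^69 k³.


n(n+1)/2 = 69×70/2 = 2415
Σk³ = 2415² = 5832225

Σk³ = 5832225


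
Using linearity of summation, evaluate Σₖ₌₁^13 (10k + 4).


Σ(10k+4) = 10·Σk + 4·n
= 10·91 + 4·13
= 910 + 52 = 962

Σ = 962


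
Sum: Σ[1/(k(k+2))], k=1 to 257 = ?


1/(k(k+2)) = (1/2)·(1/k - 1/(k+2)) (partial fractions)
Telescoping: Σ = (1/2)·(1 + 1/2 - 1/258 - 1/259) = 24929/33411

Sum = 24929/33411


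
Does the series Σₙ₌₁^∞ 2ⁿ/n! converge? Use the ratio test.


aₙ = 2^n/n!
a_{n+1}/aₙ = 2^(n+1)/(n+1)! × n!/2^n
= 2/(n+1)
L = lim(n→∞) 2/(n+1) = 0
L < 1 → series CONVERGES

Converges (ratio test: L = 0 < 1)


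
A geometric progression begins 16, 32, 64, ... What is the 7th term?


aₙ = a₁·r^(n-1)
= 16×2^6
= 16×64
= 1024

a_7 = 1024


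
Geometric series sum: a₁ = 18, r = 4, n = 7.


Sₙ = 18×(4^7 - 1)/(4 - 1)
= 18×(16384 - 1)/3
= 18×16383/3
= 98298

S_7 = 98298


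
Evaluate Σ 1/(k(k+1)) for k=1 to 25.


1/(k(k+1)) = 1/k - 1/(k+1) (partial fractions)
Telescoping: Σ = 1 - 1/26 = 25/26

Sum = 25/26


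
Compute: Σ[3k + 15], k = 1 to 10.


Σ(3k+15) = 3·Σk + 15·n
= 3·55 + 15·10
= 165 + 150 = 315

Σ = 315


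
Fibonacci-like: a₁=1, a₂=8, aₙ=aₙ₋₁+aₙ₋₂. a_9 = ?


Computing iteratively: 1, 8, 9, 17, 26, 43, 69, 112, 181
a_9 = 181

a_9 = 181


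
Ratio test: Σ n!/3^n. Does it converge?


aₙ = n!/3^n
a_{n+1}/aₙ = (n+1)!/3^(n+1) × 3^n/n!
= (n+1)/3
L = lim(n→∞) (n+1)/3 = ∞
L > 1 → series DIVERGES

Diverges (ratio test: L = ∞ > 1)


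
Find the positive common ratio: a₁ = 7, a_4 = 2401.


r^(n-1) = aₙ/a₁
r^3 = 2401/7 = 343
r = 343^(1/3)
= 7

r = 7


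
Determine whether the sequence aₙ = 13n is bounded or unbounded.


aₙ = 13n → as n→∞, aₙ→∞
No finite upper bound exists
The sequence is UNBOUNDED

Unbounded (aₙ → ∞ as n → ∞)


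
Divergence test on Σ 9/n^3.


lim(n→∞) 9/n^3 = 0
lim aₙ = 0 → nth-term test is INCONCLUSIVE
(Need other tests; this is actually a convergent p-series with p=3 > 1)

Inconclusive (lim aₙ = 0; need another test)


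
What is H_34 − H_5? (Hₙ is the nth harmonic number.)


Σₖ₌6^34 1/k = 1/6 + 1/7 + 1/8 + ... + 1/34
= 24087518946229/13127595717600
≈ 1.8349

Sum = 24087518946229/13127595717600 ≈ 1.8349


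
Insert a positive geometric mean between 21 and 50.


GM = √(21×50) = √1050 = 32.4037

GM = 32.4037


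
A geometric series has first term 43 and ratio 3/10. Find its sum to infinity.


S∞ = a₁/(1-r) = 43/(1 - 3/10)
= 43/(7/10)
= 430/7

S∞ = 430/7


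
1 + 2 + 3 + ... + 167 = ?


n(n+1)/2 = 167×168/2 = 28056/2 = 14028

Σk = 14028


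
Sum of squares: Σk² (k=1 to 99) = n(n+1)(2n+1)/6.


n = 99
n(n+1)(2n+1)/6 = 99×100×199/6
= 1970100/6 = 328350

Σk² = 328350


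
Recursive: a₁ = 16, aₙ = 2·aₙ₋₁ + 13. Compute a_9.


Computing step by step:
a_1 = 16
a_2 = 45
a_3 = 103
a_4 = 219
a_5 = 451
a_6 = 915
a_7 = 1843
a_8 = 3699
a_9 = 7411


a_9 = 7411


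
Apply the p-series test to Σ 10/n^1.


p-series test: Σ c/n^p converges if p > 1, diverges if p ≤ 1 (constant c > 0 doesn't affect convergence).
p = 1
1 ≤ 1 → DIVERGES

Diverges (p = 1 ≤ 1)


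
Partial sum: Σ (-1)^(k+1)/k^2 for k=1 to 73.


S = 1 - 1/4 + 1/9 - 1/16 + 1/25 - 1/36 + 1/49 - 1/64 ± ...
= 0.8226
(Full series converges to +π²/12 ≈ +0.8225)

S_73 = 0.8226


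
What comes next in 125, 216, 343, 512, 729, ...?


Pattern: perfect cubes: n³
Terms: 125, 216, 343, 512, 729
Next term = 1000

Next term = 1000


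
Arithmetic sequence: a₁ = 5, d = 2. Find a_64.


aₙ = a₁ + (n-1)d
= 5 + (64-1)×2
= 5 + 126
= 131

a_64 = 131


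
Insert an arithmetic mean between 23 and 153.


AM = (23 + 153)/2 = 176/2 = 88

AM = 88


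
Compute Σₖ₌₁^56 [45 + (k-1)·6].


aₙ = 45 + (56-1)×6 = 375
Sₙ = n(a₁+aₙ)/2 = 56×(45+375)/2
= 56×420/2 = 11760

S_56 = 11760


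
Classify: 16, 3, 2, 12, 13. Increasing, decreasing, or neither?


Differences: -13, -1, 10, 1
Difference at position 3 is +10 (> 0) but position 1 is -13 (< 0) — sequence both rises and falls
→ NOT monotonic

Not monotonic


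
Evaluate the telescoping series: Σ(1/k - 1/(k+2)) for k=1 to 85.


Telescoping with gap 2: two head and two tail terms survive.
= (1 + 1/2) - (1/86 + 1/87)
= 3/2 - 1/86 - 1/87 = 5525/3741

Sum = 5525/3741


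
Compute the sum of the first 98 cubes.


n(n+1)/2 = 98×99/2 = 4851
Σk³ = 4851² = 23532201

Σk³ = 23532201


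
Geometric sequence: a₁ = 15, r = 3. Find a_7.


aₙ = a₁·r^(n-1)
= 15×3^6
= 15×729
= 10935

a_7 = 10935


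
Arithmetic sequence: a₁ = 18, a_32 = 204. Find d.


d = (aₙ - a₁)/(n-1)
= (204 - 18)/(32-1)
= 186/31 = 6

d = 6


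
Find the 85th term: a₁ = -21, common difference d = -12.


aₙ = a₁ + (n-1)d
= -21 + (85-1)×-12
= -21 - 1008
= -1029

a_85 = -1029


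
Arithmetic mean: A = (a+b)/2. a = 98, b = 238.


AM = (98 + 238)/2 = 336/2 = 168

AM = 168


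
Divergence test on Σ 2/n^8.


lim(n→∞) 2/n^8 = 0
lim aₙ = 0 → nth-term test is INCONCLUSIVE
(Need other tests; this is actually a convergent p-series with p=8 > 1)

Inconclusive (lim aₙ = 0; need another test)


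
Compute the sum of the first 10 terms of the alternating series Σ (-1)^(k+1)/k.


S = 1 - 1/2 + 1/3 - 1/4 + 1/5 - 1/6 + 1/7 - 1/8 ± ...
= 0.6456
(Full series converges to +ln(2) ≈ +0.6931)

S_10 = 0.6456


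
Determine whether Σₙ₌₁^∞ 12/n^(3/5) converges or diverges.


p-series test: Σ c/n^p converges if p > 1, diverges if p ≤ 1 (constant c > 0 doesn't affect convergence).
p = 3/5
3/5 ≤ 1 → DIVERGES

Diverges (p = 3/5 ≤ 1)


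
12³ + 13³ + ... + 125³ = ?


Σₖ₌12^125 k³ = [125·126/2]² − [11·12/2]²
= 62015625 − 4356 = 62011269

Σk³ = 62011269


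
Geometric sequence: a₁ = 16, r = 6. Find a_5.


aₙ = a₁·r^(n-1)
= 16×6^4
= 16×1296
= 20736

a_5 = 20736


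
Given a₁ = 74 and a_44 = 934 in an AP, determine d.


d = (aₙ - a₁)/(n-1)
= (934 - 74)/(44-1)
= 860/43 = 20

d = 20


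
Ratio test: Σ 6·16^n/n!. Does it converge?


aₙ = 6·16^n/n!
a_{n+1}/aₙ = 16^(n+1)/(n+1)! × n!/16^n  (constant 6 cancels)
= 16/(n+1)
L = lim(n→∞) 16/(n+1) = 0
L < 1 → series CONVERGES

Converges (ratio test: L = 0 < 1)


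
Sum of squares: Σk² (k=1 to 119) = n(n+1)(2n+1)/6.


n = 119
n(n+1)(2n+1)/6 = 119×120×239/6
= 3412920/6 = 568820

Σk² = 568820


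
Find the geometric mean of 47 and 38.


GM = √(47×38) = √1786 = 42.2611

GM = 42.2611


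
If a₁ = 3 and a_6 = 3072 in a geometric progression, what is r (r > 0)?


r^(n-1) = aₙ/a₁
r^5 = 3072/3 = 1024
r = 1024^(1/5)
= 4

r = 4


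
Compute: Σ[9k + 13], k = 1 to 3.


Σ(9k+13) = 9·Σk + 13·n
= 9·6 + 13·3
= 54 + 39 = 93

Σ = 93


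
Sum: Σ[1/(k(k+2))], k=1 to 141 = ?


1/(k(k+2)) = (1/2)·(1/k - 1/(k+2)) (partial fractions)
Telescoping: Σ = (1/2)·(1 + 1/2 - 1/142 - 1/143) = 15087/20306

Sum = 15087/20306


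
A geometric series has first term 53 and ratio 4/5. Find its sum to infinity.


S∞ = a₁/(1-r) = 53/(1 - 4/5)
= 53/(1/5)
= 265

S∞ = 265


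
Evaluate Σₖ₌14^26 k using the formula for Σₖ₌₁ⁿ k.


Σₖ₌14^26 k = Σₖ₌₁^26 k − Σₖ₌₁^13 k
= 26·27/2 − 13·14/2
= 351 − 91 = 260

Σk = 260


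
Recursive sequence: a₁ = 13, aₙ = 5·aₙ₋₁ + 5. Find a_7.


Computing step by step:
a_1 = 13
a_2 = 70
a_3 = 355
a_4 = 1780
a_5 = 8905
a_6 = 44530
a_7 = 222655


a_7 = 222655


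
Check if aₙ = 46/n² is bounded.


a₁ = 46, a₂ = 46/4, a₃ = 46/9, ...
0 < aₙ ≤ 46 for all n ≥ 1
The sequence IS bounded

Bounded (0 < aₙ ≤ 46)


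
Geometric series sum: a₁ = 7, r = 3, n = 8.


Sₙ = 7×(3^8 - 1)/(3 - 1)
= 7×(6561 - 1)/2
= 7×6560/2
= 22960

S_8 = 22960


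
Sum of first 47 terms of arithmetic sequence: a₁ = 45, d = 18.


aₙ = 45 + (47-1)×18 = 873
Sₙ = n(a₁+aₙ)/2 = 47×(45+873)/2
= 47×918/2 = 21573

S_47 = 21573
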